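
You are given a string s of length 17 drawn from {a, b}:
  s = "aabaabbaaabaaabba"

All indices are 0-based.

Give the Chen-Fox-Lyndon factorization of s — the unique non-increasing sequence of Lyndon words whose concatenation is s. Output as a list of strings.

emit factor 1: 'aabaabb' (i=0, period=7)
emit factor 2: 'aaabaaabb' (i=7, period=9)
emit factor 3: 'a' (i=16, period=1)

["aabaabb", "aaabaaabb", "a"]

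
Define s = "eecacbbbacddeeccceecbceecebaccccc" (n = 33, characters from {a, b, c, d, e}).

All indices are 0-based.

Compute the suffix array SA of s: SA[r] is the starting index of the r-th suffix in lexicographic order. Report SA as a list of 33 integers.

rank→(start, suffix):
  0 → (3, 'acbbbacddeeccceecbceecebaccccc')
  1 → (27, 'accccc')
  2 → (8, 'acddeeccceecbceecebaccccc')
  3 → (26, 'baccccc')
  4 → (7, 'bacddeeccceecbceecebaccccc')
  5 → (6, 'bbacddeeccceecbceecebaccccc')
  6 → (5, 'bbbacddeeccceecbceecebaccccc')
  7 → (20, 'bceecebaccccc')
  8 → (32, 'c')
  9 → (2, 'cacbbbacddeeccceecbceecebaccccc')
  10 → (4, 'cbbbacddeeccceecbceecebaccccc')
  11 → (19, 'cbceecebaccccc')
  12 → (31, 'cc')
  13 → (30, 'ccc')
  14 → (29, 'cccc')
  15 → (28, 'ccccc')
  16 → (14, 'ccceecbceecebaccccc')
  17 → (15, 'cceecbceecebaccccc')
  18 → (9, 'cddeeccceecbceecebaccccc')
  19 → (24, 'cebaccccc')
  20 → (16, 'ceecbceecebaccccc')
  21 → (21, 'ceecebaccccc')
  22 → (10, 'ddeeccceecbceecebaccccc')
  23 → (11, 'deeccceecbceecebaccccc')
  24 → (25, 'ebaccccc')
  25 → (1, 'ecacbbbacddeeccceecbceecebaccccc')
  26 → (18, 'ecbceecebaccccc')
  27 → (13, 'eccceecbceecebaccccc')
  28 → (23, 'ecebaccccc')
  29 → (0, 'eecacbbbacddeeccceecbceecebaccccc')
  30 → (17, 'eecbceecebaccccc')
  31 → (12, 'eeccceecbceecebaccccc')
  32 → (22, 'eecebaccccc')

[3, 27, 8, 26, 7, 6, 5, 20, 32, 2, 4, 19, 31, 30, 29, 28, 14, 15, 9, 24, 16, 21, 10, 11, 25, 1, 18, 13, 23, 0, 17, 12, 22]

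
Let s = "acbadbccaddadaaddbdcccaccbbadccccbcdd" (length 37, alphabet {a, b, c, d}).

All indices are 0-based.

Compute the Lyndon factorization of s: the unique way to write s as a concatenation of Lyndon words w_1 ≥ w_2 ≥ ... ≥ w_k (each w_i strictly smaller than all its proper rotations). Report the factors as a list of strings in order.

emit factor 1: 'acbadbccaddad' (i=0, period=13)
emit factor 2: 'aaddbdcccaccbbadccccbcdd' (i=13, period=24)

["acbadbccaddad", "aaddbdcccaccbbadccccbcdd"]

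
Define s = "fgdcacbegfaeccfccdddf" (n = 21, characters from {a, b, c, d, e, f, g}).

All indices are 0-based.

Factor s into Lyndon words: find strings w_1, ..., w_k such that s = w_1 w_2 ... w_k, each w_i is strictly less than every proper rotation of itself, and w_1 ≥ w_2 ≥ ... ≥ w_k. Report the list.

emit factor 1: 'fg' (i=0, period=2)
emit factor 2: 'd' (i=2, period=1)
emit factor 3: 'c' (i=3, period=1)
emit factor 4: 'acbegfaeccfccdddf' (i=4, period=17)

["fg", "d", "c", "acbegfaeccfccdddf"]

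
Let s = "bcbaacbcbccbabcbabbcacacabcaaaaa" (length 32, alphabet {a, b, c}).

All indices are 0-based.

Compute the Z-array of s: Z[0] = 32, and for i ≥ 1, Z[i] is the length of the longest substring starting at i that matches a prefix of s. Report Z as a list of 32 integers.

[32, 0, 1, 0, 0, 0, 3, 0, 2, 0, 0, 1, 0, 4, 0, 1, 0, 1, 2, 0, 0, 0, 0, 0, 0, 2, 0, 0, 0, 0, 0, 0]

Z[0]=32
i=1: outside box; Z[1]=0
i=2: outside box; Z[2]=1 extend→box=[2,3)
i=3: outside box; Z[3]=0
i=4: outside box; Z[4]=0
i=5: outside box; Z[5]=0
i=6: outside box; Z[6]=3 extend→box=[6,9)
i=7: min(r-i=2, Z[1]=0)=0; Z[7]=0
i=8: min(r-i=1, Z[2]=1)=1; Z[8]=2 extend→box=[8,10)
i=9: min(r-i=1, Z[1]=0)=0; Z[9]=0
i=10: outside box; Z[10]=0
i=11: outside box; Z[11]=1 extend→box=[11,12)
i=12: outside box; Z[12]=0
i=13: outside box; Z[13]=4 extend→box=[13,17)
i=14: min(r-i=3, Z[1]=0)=0; Z[14]=0
i=15: min(r-i=2, Z[2]=1)=1; Z[15]=1
i=16: min(r-i=1, Z[3]=0)=0; Z[16]=0
i=17: outside box; Z[17]=1 extend→box=[17,18)
i=18: outside box; Z[18]=2 extend→box=[18,20)
i=19: min(r-i=1, Z[1]=0)=0; Z[19]=0
i=20: outside box; Z[20]=0
i=21: outside box; Z[21]=0
i=22: outside box; Z[22]=0
i=23: outside box; Z[23]=0
i=24: outside box; Z[24]=0
i=25: outside box; Z[25]=2 extend→box=[25,27)
i=26: min(r-i=1, Z[1]=0)=0; Z[26]=0
i=27: outside box; Z[27]=0
i=28: outside box; Z[28]=0
i=29: outside box; Z[29]=0
i=30: outside box; Z[30]=0
i=31: outside box; Z[31]=0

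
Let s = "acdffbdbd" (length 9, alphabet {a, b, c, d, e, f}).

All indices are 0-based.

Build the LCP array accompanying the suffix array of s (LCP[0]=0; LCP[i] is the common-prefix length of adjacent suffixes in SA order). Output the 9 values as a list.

[0, 0, 2, 0, 0, 1, 1, 0, 1]

sorted suffixes:
  #0 SA[0]=0  'acdffbdbd'
  #1 SA[1]=7  'bd'
  #2 SA[2]=5  'bdbd'
  #3 SA[3]=1  'cdffbdbd'
  #4 SA[4]=8  'd'
  #5 SA[5]=6  'dbd'
  #6 SA[6]=2  'dffbdbd'
  #7 SA[7]=4  'fbdbd'
  #8 SA[8]=3  'ffbdbd'

SA = [0, 7, 5, 1, 8, 6, 2, 4, 3]
i: (SA[i-1],SA[i]) lcp shared
  1: (0,7) 0 ''
  2: (7,5) 2 'bd'
  3: (5,1) 0 ''
  4: (1,8) 0 ''
  5: (8,6) 1 'd'
  6: (6,2) 1 'd'
  7: (2,4) 0 ''
  8: (4,3) 1 'f'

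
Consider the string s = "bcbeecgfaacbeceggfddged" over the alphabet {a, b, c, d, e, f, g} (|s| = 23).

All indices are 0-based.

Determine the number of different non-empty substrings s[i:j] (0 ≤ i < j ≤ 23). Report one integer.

sorted suffixes:
  #0 SA[0]=8  'aacbeceggfddged'
  #1 SA[1]=9  'acbeceggfddged'
  #2 SA[2]=0  'bcbeecgfaacbeceggfddged'
  #3 SA[3]=11  'beceggfddged'
  #4 SA[4]=2  'beecgfaacbeceggfddged'
  #5 SA[5]=10  'cbeceggfddged'
  #6 SA[6]=1  'cbeecgfaacbeceggfddged'
  #7 SA[7]=13  'ceggfddged'
  #8 SA[8]=5  'cgfaacbeceggfddged'
  #9 SA[9]=22  'd'
  #10 SA[10]=18  'ddged'
  #11 SA[11]=19  'dged'
  #12 SA[12]=12  'eceggfddged'
  #13 SA[13]=4  'ecgfaacbeceggfddged'
  #14 SA[14]=21  'ed'
  #15 SA[15]=3  'eecgfaacbeceggfddged'
  #16 SA[16]=14  'eggfddged'
  #17 SA[17]=7  'faacbeceggfddged'
  #18 SA[18]=17  'fddged'
  #19 SA[19]=20  'ged'
  #20 SA[20]=6  'gfaacbeceggfddged'
  #21 SA[21]=16  'gfddged'
  #22 SA[22]=15  'ggfddged'

SA = [8, 9, 0, 11, 2, 10, 1, 13, 5, 22, 18, 19, 12, 4, 21, 3, 14, 7, 17, 20, 6, 16, 15]
rank  pair      lcp
   1  s[8:],s[9:]  1  'a'
   2  s[9:],s[0:]  0  ''
   3  s[0:],s[11:]  1  'b'
   4  s[11:],s[2:]  2  'be'
   5  s[2:],s[10:]  0  ''
   6  s[10:],s[1:]  3  'cbe'
   7  s[1:],s[13:]  1  'c'
   8  s[13:],s[5:]  1  'c'
   9  s[5:],s[22:]  0  ''
  10  s[22:],s[18:]  1  'd'
  11  s[18:],s[19:]  1  'd'
  12  s[19:],s[12:]  0  ''
  13  s[12:],s[4:]  2  'ec'
  14  s[4:],s[21:]  1  'e'
  15  s[21:],s[3:]  1  'e'
  16  s[3:],s[14:]  1  'e'
  17  s[14:],s[7:]  0  ''
  18  s[7:],s[17:]  1  'f'
  19  s[17:],s[20:]  0  ''
  20  s[20:],s[6:]  1  'g'
  21  s[6:],s[16:]  2  'gf'
  22  s[16:],s[15:]  1  'g'

n(n+1)/2 = 23·24/2 = 276
Σ LCP = 0 + 1 + 0 + 1 + 2 + 0 + 3 + 1 + 1 + 0 + 1 + 1 + 0 + 2 + 1 + 1 + 1 + 0 + 1 + 0 + 1 + 2 + 1 = 21
distinct = 276 − 21 = 255

255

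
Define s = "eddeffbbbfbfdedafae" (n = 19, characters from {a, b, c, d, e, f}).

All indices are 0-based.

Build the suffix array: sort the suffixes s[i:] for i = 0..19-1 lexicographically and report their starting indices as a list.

[17, 15, 6, 7, 8, 10, 14, 1, 12, 2, 18, 13, 0, 3, 16, 5, 9, 11, 4]

rank | idx | suffix
   0 |  17 | ae
   1 |  15 | afae
   2 |   6 | bbbfbfdedafae
   3 |   7 | bbfbfdedafae
   4 |   8 | bfbfdedafae
   5 |  10 | bfdedafae
   6 |  14 | dafae
   7 |   1 | ddeffbbbfbfdedafae
   8 |  12 | dedafae
   9 |   2 | deffbbbfbfdedafae
  10 |  18 | e
  11 |  13 | edafae
  12 |   0 | eddeffbbbfbfdedafae
  13 |   3 | effbbbfbfdedafae
  14 |  16 | fae
  15 |   5 | fbbbfbfdedafae
  16 |   9 | fbfdedafae
  17 |  11 | fdedafae
  18 |   4 | ffbbbfbfdedafae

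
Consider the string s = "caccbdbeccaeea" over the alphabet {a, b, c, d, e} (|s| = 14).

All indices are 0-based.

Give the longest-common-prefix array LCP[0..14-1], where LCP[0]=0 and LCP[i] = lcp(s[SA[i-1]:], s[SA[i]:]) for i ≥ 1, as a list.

[0, 1, 1, 0, 1, 0, 2, 1, 1, 2, 0, 0, 1, 1]

sorted suffixes:
  #0 SA[0]=13  'a'
  #1 SA[1]=1  'accbdbeccaeea'
  #2 SA[2]=10  'aeea'
  #3 SA[3]=4  'bdbeccaeea'
  #4 SA[4]=6  'beccaeea'
  #5 SA[5]=0  'caccbdbeccaeea'
  #6 SA[6]=9  'caeea'
  #7 SA[7]=3  'cbdbeccaeea'
  #8 SA[8]=8  'ccaeea'
  #9 SA[9]=2  'ccbdbeccaeea'
  #10 SA[10]=5  'dbeccaeea'
  #11 SA[11]=12  'ea'
  #12 SA[12]=7  'eccaeea'
  #13 SA[13]=11  'eea'

SA = [13, 1, 10, 4, 6, 0, 9, 3, 8, 2, 5, 12, 7, 11]
i: (SA[i-1],SA[i]) lcp shared
  1: (13,1) 1 'a'
  2: (1,10) 1 'a'
  3: (10,4) 0 ''
  4: (4,6) 1 'b'
  5: (6,0) 0 ''
  6: (0,9) 2 'ca'
  7: (9,3) 1 'c'
  8: (3,8) 1 'c'
  9: (8,2) 2 'cc'
  10: (2,5) 0 ''
  11: (5,12) 0 ''
  12: (12,7) 1 'e'
  13: (7,11) 1 'e'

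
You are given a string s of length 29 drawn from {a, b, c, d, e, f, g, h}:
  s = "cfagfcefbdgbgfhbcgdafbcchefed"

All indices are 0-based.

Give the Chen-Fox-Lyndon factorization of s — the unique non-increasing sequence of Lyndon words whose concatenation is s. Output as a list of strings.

emit factor 1: 'cf' (i=0, period=2)
emit factor 2: 'agfcefbdgbgfhbcgd' (i=2, period=17)
emit factor 3: 'afbcchefed' (i=19, period=10)

["cf", "agfcefbdgbgfhbcgd", "afbcchefed"]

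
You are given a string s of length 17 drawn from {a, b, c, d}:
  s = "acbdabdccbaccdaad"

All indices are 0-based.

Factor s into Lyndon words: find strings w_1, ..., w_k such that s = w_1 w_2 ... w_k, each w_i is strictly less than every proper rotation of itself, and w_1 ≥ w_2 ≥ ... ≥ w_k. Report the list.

["acbd", "abdccbaccd", "aad"]

emit factor 1: 'acbd' (i=0, period=4)
emit factor 2: 'abdccbaccd' (i=4, period=10)
emit factor 3: 'aad' (i=14, period=3)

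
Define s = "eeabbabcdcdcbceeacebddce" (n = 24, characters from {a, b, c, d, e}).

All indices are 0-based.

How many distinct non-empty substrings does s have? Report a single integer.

270

sorted suffixes:
  #0 SA[0]=2  'abbabcdcdcbceeacebddce'
  #1 SA[1]=5  'abcdcdcbceeacebddce'
  #2 SA[2]=16  'acebddce'
  #3 SA[3]=4  'babcdcdcbceeacebddce'
  #4 SA[4]=3  'bbabcdcdcbceeacebddce'
  #5 SA[5]=6  'bcdcdcbceeacebddce'
  #6 SA[6]=12  'bceeacebddce'
  #7 SA[7]=19  'bddce'
  #8 SA[8]=11  'cbceeacebddce'
  #9 SA[9]=9  'cdcbceeacebddce'
  #10 SA[10]=7  'cdcdcbceeacebddce'
  #11 SA[11]=22  'ce'
  #12 SA[12]=17  'cebddce'
  #13 SA[13]=13  'ceeacebddce'
  #14 SA[14]=10  'dcbceeacebddce'
  #15 SA[15]=8  'dcdcbceeacebddce'
  #16 SA[16]=21  'dce'
  #17 SA[17]=20  'ddce'
  #18 SA[18]=23  'e'
  #19 SA[19]=1  'eabbabcdcdcbceeacebddce'
  #20 SA[20]=15  'eacebddce'
  #21 SA[21]=18  'ebddce'
  #22 SA[22]=0  'eeabbabcdcdcbceeacebddce'
  #23 SA[23]=14  'eeacebddce'

SA = [2, 5, 16, 4, 3, 6, 12, 19, 11, 9, 7, 22, 17, 13, 10, 8, 21, 20, 23, 1, 15, 18, 0, 14]
rank  pair      lcp
   1  s[2:],s[5:]  2  'ab'
   2  s[5:],s[16:]  1  'a'
   3  s[16:],s[4:]  0  ''
   4  s[4:],s[3:]  1  'b'
   5  s[3:],s[6:]  1  'b'
   6  s[6:],s[12:]  2  'bc'
   7  s[12:],s[19:]  1  'b'
   8  s[19:],s[11:]  0  ''
   9  s[11:],s[9:]  1  'c'
  10  s[9:],s[7:]  3  'cdc'
  11  s[7:],s[22:]  1  'c'
  12  s[22:],s[17:]  2  'ce'
  13  s[17:],s[13:]  2  'ce'
  14  s[13:],s[10:]  0  ''
  15  s[10:],s[8:]  2  'dc'
  16  s[8:],s[21:]  2  'dc'
  17  s[21:],s[20:]  1  'd'
  18  s[20:],s[23:]  0  ''
  19  s[23:],s[1:]  1  'e'
  20  s[1:],s[15:]  2  'ea'
  21  s[15:],s[18:]  1  'e'
  22  s[18:],s[0:]  1  'e'
  23  s[0:],s[14:]  3  'eea'

n(n+1)/2 = 24·25/2 = 300
Σ LCP = 0 + 2 + 1 + 0 + 1 + 1 + 2 + 1 + 0 + 1 + 3 + 1 + 2 + 2 + 0 + 2 + 2 + 1 + 0 + 1 + 2 + 1 + 1 + 3 = 30
distinct = 300 − 30 = 270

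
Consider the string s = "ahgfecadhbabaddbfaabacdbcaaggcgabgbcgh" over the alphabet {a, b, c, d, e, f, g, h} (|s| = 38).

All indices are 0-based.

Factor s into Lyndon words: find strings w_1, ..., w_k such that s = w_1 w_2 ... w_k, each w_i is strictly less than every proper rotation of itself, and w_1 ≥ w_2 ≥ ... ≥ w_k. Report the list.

["ahgfec", "adhb", "abaddbf", "aabacdbcaaggcgabgbcgh"]

emit factor 1: 'ahgfec' (i=0, period=6)
emit factor 2: 'adhb' (i=6, period=4)
emit factor 3: 'abaddbf' (i=10, period=7)
emit factor 4: 'aabacdbcaaggcgabgbcgh' (i=17, period=21)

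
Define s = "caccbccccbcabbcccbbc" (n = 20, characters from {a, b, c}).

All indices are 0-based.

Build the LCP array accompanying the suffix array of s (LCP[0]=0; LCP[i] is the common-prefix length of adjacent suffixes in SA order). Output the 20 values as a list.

rank | idx | suffix
   0 |  11 | abbcccbbc
   1 |   1 | accbccccbcabbcccbbc
   2 |  17 | bbc
   3 |  12 | bbcccbbc
   4 |  18 | bc
   5 |   9 | bcabbcccbbc
   6 |  13 | bcccbbc
   7 |   4 | bccccbcabbcccbbc
   8 |  19 | c
   9 |  10 | cabbcccbbc
  10 |   0 | caccbccccbcabbcccbbc
  11 |  16 | cbbc
  12 |   8 | cbcabbcccbbc
  13 |   3 | cbccccbcabbcccbbc
  14 |  15 | ccbbc
  15 |   7 | ccbcabbcccbbc
  16 |   2 | ccbccccbcabbcccbbc
  17 |  14 | cccbbc
  18 |   6 | cccbcabbcccbbc
  19 |   5 | ccccbcabbcccbbc

SA = [11, 1, 17, 12, 18, 9, 13, 4, 19, 10, 0, 16, 8, 3, 15, 7, 2, 14, 6, 5]
i: (SA[i-1],SA[i]) lcp shared
  1: (11,1) 1 'a'
  2: (1,17) 0 ''
  3: (17,12) 3 'bbc'
  4: (12,18) 1 'b'
  5: (18,9) 2 'bc'
  6: (9,13) 2 'bc'
  7: (13,4) 4 'bccc'
  8: (4,19) 0 ''
  9: (19,10) 1 'c'
  10: (10,0) 2 'ca'
  11: (0,16) 1 'c'
  12: (16,8) 2 'cb'
  13: (8,3) 3 'cbc'
  14: (3,15) 1 'c'
  15: (15,7) 3 'ccb'
  16: (7,2) 4 'ccbc'
  17: (2,14) 2 'cc'
  18: (14,6) 4 'cccb'
  19: (6,5) 3 'ccc'

[0, 1, 0, 3, 1, 2, 2, 4, 0, 1, 2, 1, 2, 3, 1, 3, 4, 2, 4, 3]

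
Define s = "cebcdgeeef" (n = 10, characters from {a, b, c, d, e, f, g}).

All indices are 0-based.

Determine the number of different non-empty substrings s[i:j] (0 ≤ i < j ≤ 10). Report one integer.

sorted suffixes:
  #0 SA[0]=2  'bcdgeeef'
  #1 SA[1]=3  'cdgeeef'
  #2 SA[2]=0  'cebcdgeeef'
  #3 SA[3]=4  'dgeeef'
  #4 SA[4]=1  'ebcdgeeef'
  #5 SA[5]=6  'eeef'
  #6 SA[6]=7  'eef'
  #7 SA[7]=8  'ef'
  #8 SA[8]=9  'f'
  #9 SA[9]=5  'geeef'

SA = [2, 3, 0, 4, 1, 6, 7, 8, 9, 5]
rank  pair      lcp
   1  s[2:],s[3:]  0  ''
   2  s[3:],s[0:]  1  'c'
   3  s[0:],s[4:]  0  ''
   4  s[4:],s[1:]  0  ''
   5  s[1:],s[6:]  1  'e'
   6  s[6:],s[7:]  2  'ee'
   7  s[7:],s[8:]  1  'e'
   8  s[8:],s[9:]  0  ''
   9  s[9:],s[5:]  0  ''

n(n+1)/2 = 10·11/2 = 55
Σ LCP = 0 + 0 + 1 + 0 + 0 + 1 + 2 + 1 + 0 + 0 = 5
distinct = 55 − 5 = 50

50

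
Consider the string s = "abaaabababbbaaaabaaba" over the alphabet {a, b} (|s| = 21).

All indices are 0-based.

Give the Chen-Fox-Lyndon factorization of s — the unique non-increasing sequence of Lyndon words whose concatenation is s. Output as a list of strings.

emit factor 1: 'ab' (i=0, period=2)
emit factor 2: 'aaabababbb' (i=2, period=10)
emit factor 3: 'aaaabaab' (i=12, period=8)
emit factor 4: 'a' (i=20, period=1)

["ab", "aaabababbb", "aaaabaab", "a"]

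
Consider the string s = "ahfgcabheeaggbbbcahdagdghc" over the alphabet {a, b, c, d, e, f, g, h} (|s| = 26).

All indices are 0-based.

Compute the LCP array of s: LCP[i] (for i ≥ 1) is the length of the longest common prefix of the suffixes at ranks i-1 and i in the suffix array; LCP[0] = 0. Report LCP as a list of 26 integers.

[0, 1, 2, 1, 2, 0, 2, 1, 1, 0, 1, 2, 0, 1, 0, 1, 0, 0, 1, 1, 1, 1, 0, 1, 1, 1]

rank | idx | suffix
   0 |   5 | abheeaggbbbcahdagdghc
   1 |  20 | agdghc
   2 |  10 | aggbbbcahdagdghc
   3 |  17 | ahdagdghc
   4 |   0 | ahfgcabheeaggbbbcahdagdghc
   5 |  13 | bbbcahdagdghc
   6 |  14 | bbcahdagdghc
   7 |  15 | bcahdagdghc
   8 |   6 | bheeaggbbbcahdagdghc
   9 |  25 | c
  10 |   4 | cabheeaggbbbcahdagdghc
  11 |  16 | cahdagdghc
  12 |  19 | dagdghc
  13 |  22 | dghc
  14 |   9 | eaggbbbcahdagdghc
  15 |   8 | eeaggbbbcahdagdghc
  16 |   2 | fgcabheeaggbbbcahdagdghc
  17 |  12 | gbbbcahdagdghc
  18 |   3 | gcabheeaggbbbcahdagdghc
  19 |  21 | gdghc
  20 |  11 | ggbbbcahdagdghc
  21 |  23 | ghc
  22 |  24 | hc
  23 |  18 | hdagdghc
  24 |   7 | heeaggbbbcahdagdghc
  25 |   1 | hfgcabheeaggbbbcahdagdghc

SA = [5, 20, 10, 17, 0, 13, 14, 15, 6, 25, 4, 16, 19, 22, 9, 8, 2, 12, 3, 21, 11, 23, 24, 18, 7, 1]
i: (SA[i-1],SA[i]) lcp shared
  1: (5,20) 1 'a'
  2: (20,10) 2 'ag'
  3: (10,17) 1 'a'
  4: (17,0) 2 'ah'
  5: (0,13) 0 ''
  6: (13,14) 2 'bb'
  7: (14,15) 1 'b'
  8: (15,6) 1 'b'
  9: (6,25) 0 ''
  10: (25,4) 1 'c'
  11: (4,16) 2 'ca'
  12: (16,19) 0 ''
  13: (19,22) 1 'd'
  14: (22,9) 0 ''
  15: (9,8) 1 'e'
  16: (8,2) 0 ''
  17: (2,12) 0 ''
  18: (12,3) 1 'g'
  19: (3,21) 1 'g'
  20: (21,11) 1 'g'
  21: (11,23) 1 'g'
  22: (23,24) 0 ''
  23: (24,18) 1 'h'
  24: (18,7) 1 'h'
  25: (7,1) 1 'h'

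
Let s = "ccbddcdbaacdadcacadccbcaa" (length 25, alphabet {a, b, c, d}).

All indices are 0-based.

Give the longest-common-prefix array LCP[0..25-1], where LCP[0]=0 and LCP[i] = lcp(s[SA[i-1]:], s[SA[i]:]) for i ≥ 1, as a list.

rank | idx | suffix
   0 |  24 | a
   1 |  23 | aa
   2 |   8 | aacdadcacadccbcaa
   3 |  15 | acadccbcaa
   4 |   9 | acdadcacadccbcaa
   5 |  12 | adcacadccbcaa
   6 |  17 | adccbcaa
   7 |   7 | baacdadcacadccbcaa
   8 |  21 | bcaa
   9 |   2 | bddcdbaacdadcacadccbcaa
  10 |  22 | caa
  11 |  14 | cacadccbcaa
  12 |  16 | cadccbcaa
  13 |  20 | cbcaa
  14 |   1 | cbddcdbaacdadcacadccbcaa
  15 |  19 | ccbcaa
  16 |   0 | ccbddcdbaacdadcacadccbcaa
  17 |  10 | cdadcacadccbcaa
  18 |   5 | cdbaacdadcacadccbcaa
  19 |  11 | dadcacadccbcaa
  20 |   6 | dbaacdadcacadccbcaa
  21 |  13 | dcacadccbcaa
  22 |  18 | dccbcaa
  23 |   4 | dcdbaacdadcacadccbcaa
  24 |   3 | ddcdbaacdadcacadccbcaa

SA = [24, 23, 8, 15, 9, 12, 17, 7, 21, 2, 22, 14, 16, 20, 1, 19, 0, 10, 5, 11, 6, 13, 18, 4, 3]
i: (SA[i-1],SA[i]) lcp shared
  1: (24,23) 1 'a'
  2: (23,8) 2 'aa'
  3: (8,15) 1 'a'
  4: (15,9) 2 'ac'
  5: (9,12) 1 'a'
  6: (12,17) 3 'adc'
  7: (17,7) 0 ''
  8: (7,21) 1 'b'
  9: (21,2) 1 'b'
  10: (2,22) 0 ''
  11: (22,14) 2 'ca'
  12: (14,16) 2 'ca'
  13: (16,20) 1 'c'
  14: (20,1) 2 'cb'
  15: (1,19) 1 'c'
  16: (19,0) 3 'ccb'
  17: (0,10) 1 'c'
  18: (10,5) 2 'cd'
  19: (5,11) 0 ''
  20: (11,6) 1 'd'
  21: (6,13) 1 'd'
  22: (13,18) 2 'dc'
  23: (18,4) 2 'dc'
  24: (4,3) 1 'd'

[0, 1, 2, 1, 2, 1, 3, 0, 1, 1, 0, 2, 2, 1, 2, 1, 3, 1, 2, 0, 1, 1, 2, 2, 1]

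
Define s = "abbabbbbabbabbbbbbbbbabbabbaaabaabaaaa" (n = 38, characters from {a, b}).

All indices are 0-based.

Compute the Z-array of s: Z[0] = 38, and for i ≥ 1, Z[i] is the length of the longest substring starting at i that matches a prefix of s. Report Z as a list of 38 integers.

[38, 0, 0, 3, 0, 0, 0, 0, 8, 0, 0, 3, 0, 0, 0, 0, 0, 0, 0, 0, 0, 6, 0, 0, 4, 0, 0, 1, 1, 2, 0, 1, 2, 0, 1, 1, 1, 1]

Z[0]=38
i=1: fresh scan; Z[1]=0
i=2: fresh scan; Z[2]=0
i=3: fresh scan; Z[3]=3 grow→box=[3,6)
i=4: min(r-i=2, Z[1]=0)=0; Z[4]=0
i=5: min(r-i=1, Z[2]=0)=0; Z[5]=0
i=6: fresh scan; Z[6]=0
i=7: fresh scan; Z[7]=0
i=8: fresh scan; Z[8]=8 grow→box=[8,16)
i=9: min(r-i=7, Z[1]=0)=0; Z[9]=0
i=10: min(r-i=6, Z[2]=0)=0; Z[10]=0
i=11: min(r-i=5, Z[3]=3)=3; Z[11]=3
i=12: min(r-i=4, Z[4]=0)=0; Z[12]=0
i=13: min(r-i=3, Z[5]=0)=0; Z[13]=0
i=14: min(r-i=2, Z[6]=0)=0; Z[14]=0
i=15: min(r-i=1, Z[7]=0)=0; Z[15]=0
i=16: fresh scan; Z[16]=0
i=17: fresh scan; Z[17]=0
i=18: fresh scan; Z[18]=0
i=19: fresh scan; Z[19]=0
i=20: fresh scan; Z[20]=0
i=21: fresh scan; Z[21]=6 grow→box=[21,27)
i=22: min(r-i=5, Z[1]=0)=0; Z[22]=0
i=23: min(r-i=4, Z[2]=0)=0; Z[23]=0
i=24: min(r-i=3, Z[3]=3)=3; Z[24]=4 grow→box=[24,28)
i=25: min(r-i=3, Z[1]=0)=0; Z[25]=0
i=26: min(r-i=2, Z[2]=0)=0; Z[26]=0
i=27: min(r-i=1, Z[3]=3)=1; Z[27]=1
i=28: fresh scan; Z[28]=1 grow→box=[28,29)
i=29: fresh scan; Z[29]=2 grow→box=[29,31)
i=30: min(r-i=1, Z[1]=0)=0; Z[30]=0
i=31: fresh scan; Z[31]=1 grow→box=[31,32)
i=32: fresh scan; Z[32]=2 grow→box=[32,34)
i=33: min(r-i=1, Z[1]=0)=0; Z[33]=0
i=34: fresh scan; Z[34]=1 grow→box=[34,35)
i=35: fresh scan; Z[35]=1 grow→box=[35,36)
i=36: fresh scan; Z[36]=1 grow→box=[36,37)
i=37: fresh scan; Z[37]=1 grow→box=[37,38)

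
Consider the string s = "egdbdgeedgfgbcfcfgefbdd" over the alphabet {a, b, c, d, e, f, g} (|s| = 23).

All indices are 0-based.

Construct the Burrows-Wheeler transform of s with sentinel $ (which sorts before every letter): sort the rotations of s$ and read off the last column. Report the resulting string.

rank  rotation                  last
    0  $egdbdgeedgfgbcfcfgefbdd  d
    1  bcfcfgefbdd$egdbdgeedgfg  g
    2  bdd$egdbdgeedgfgbcfcfgef  f
    3  bdgeedgfgbcfcfgefbdd$egd  d
    4  cfcfgefbdd$egdbdgeedgfgb  b
    5  cfgefbdd$egdbdgeedgfgbcf  f
    6  d$egdbdgeedgfgbcfcfgefbd  d
    7  dbdgeedgfgbcfcfgefbdd$eg  g
    8  dd$egdbdgeedgfgbcfcfgefb  b
    9  dgeedgfgbcfcfgefbdd$egdb  b
   10  dgfgbcfcfgefbdd$egdbdgee  e
   11  edgfgbcfcfgefbdd$egdbdge  e
   12  eedgfgbcfcfgefbdd$egdbdg  g
   13  efbdd$egdbdgeedgfgbcfcfg  g
   14  egdbdgeedgfgbcfcfgefbdd$  $
   15  fbdd$egdbdgeedgfgbcfcfge  e
   16  fcfgefbdd$egdbdgeedgfgbc  c
   17  fgbcfcfgefbdd$egdbdgeedg  g
   18  fgefbdd$egdbdgeedgfgbcfc  c
   19  gbcfcfgefbdd$egdbdgeedgf  f
   20  gdbdgeedgfgbcfcfgefbdd$e  e
   21  geedgfgbcfcfgefbdd$egdbd  d
   22  gefbdd$egdbdgeedgfgbcfcf  f
   23  gfgbcfcfgefbdd$egdbdgeed  d

dgfdbfdgbbeegg$ecgcfedfd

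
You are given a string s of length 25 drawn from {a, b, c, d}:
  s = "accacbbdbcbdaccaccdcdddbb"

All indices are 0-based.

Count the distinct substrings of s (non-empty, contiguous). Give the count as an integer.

rank→(start, suffix):
  0 → (3, 'acbbdbcbdaccaccdcdddbb')
  1 → (0, 'accacbbdbcbdaccaccdcdddbb')
  2 → (12, 'accaccdcdddbb')
  3 → (15, 'accdcdddbb')
  4 → (24, 'b')
  5 → (23, 'bb')
  6 → (5, 'bbdbcbdaccaccdcdddbb')
  7 → (8, 'bcbdaccaccdcdddbb')
  8 → (10, 'bdaccaccdcdddbb')
  9 → (6, 'bdbcbdaccaccdcdddbb')
  10 → (2, 'cacbbdbcbdaccaccdcdddbb')
  11 → (14, 'caccdcdddbb')
  12 → (4, 'cbbdbcbdaccaccdcdddbb')
  13 → (9, 'cbdaccaccdcdddbb')
  14 → (1, 'ccacbbdbcbdaccaccdcdddbb')
  15 → (13, 'ccaccdcdddbb')
  16 → (16, 'ccdcdddbb')
  17 → (17, 'cdcdddbb')
  18 → (19, 'cdddbb')
  19 → (11, 'daccaccdcdddbb')
  20 → (22, 'dbb')
  21 → (7, 'dbcbdaccaccdcdddbb')
  22 → (18, 'dcdddbb')
  23 → (21, 'ddbb')
  24 → (20, 'dddbb')

SA = [3, 0, 12, 15, 24, 23, 5, 8, 10, 6, 2, 14, 4, 9, 1, 13, 16, 17, 19, 11, 22, 7, 18, 21, 20]
[i] adj suffixes → lcp
  [1] 3/0 → 2 ('ac')
  [2] 0/12 → 5 ('accac')
  [3] 12/15 → 3 ('acc')
  [4] 15/24 → 0 ('')
  [5] 24/23 → 1 ('b')
  [6] 23/5 → 2 ('bb')
  [7] 5/8 → 1 ('b')
  [8] 8/10 → 1 ('b')
  [9] 10/6 → 2 ('bd')
  [10] 6/2 → 0 ('')
  [11] 2/14 → 3 ('cac')
  [12] 14/4 → 1 ('c')
  [13] 4/9 → 2 ('cb')
  [14] 9/1 → 1 ('c')
  [15] 1/13 → 4 ('ccac')
  [16] 13/16 → 2 ('cc')
  [17] 16/17 → 1 ('c')
  [18] 17/19 → 2 ('cd')
  [19] 19/11 → 0 ('')
  [20] 11/22 → 1 ('d')
  [21] 22/7 → 2 ('db')
  [22] 7/18 → 1 ('d')
  [23] 18/21 → 1 ('d')
  [24] 21/20 → 2 ('dd')

n(n+1)/2 = 25·26/2 = 325
Σ LCP = 0 + 2 + 5 + 3 + 0 + 1 + 2 + 1 + 1 + 2 + 0 + 3 + 1 + 2 + 1 + 4 + 2 + 1 + 2 + 0 + 1 + 2 + 1 + 1 + 2 = 40
distinct = 325 − 40 = 285

285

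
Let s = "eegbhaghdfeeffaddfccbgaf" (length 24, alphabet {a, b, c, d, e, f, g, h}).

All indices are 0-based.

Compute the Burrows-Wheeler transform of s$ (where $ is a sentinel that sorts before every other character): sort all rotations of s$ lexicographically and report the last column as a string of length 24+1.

ffghcgcfadhf$eeafddebeabg

rank  rotation                   last
    0  $eegbhaghdfeeffaddfccbgaf  f
    1  addfccbgaf$eegbhaghdfeeff  f
    2  af$eegbhaghdfeeffaddfccbg  g
    3  aghdfeeffaddfccbgaf$eegbh  h
    4  bgaf$eegbhaghdfeeffaddfcc  c
    5  bhaghdfeeffaddfccbgaf$eeg  g
    6  cbgaf$eegbhaghdfeeffaddfc  c
    7  ccbgaf$eegbhaghdfeeffaddf  f
    8  ddfccbgaf$eegbhaghdfeeffa  a
    9  dfccbgaf$eegbhaghdfeeffad  d
   10  dfeeffaddfccbgaf$eegbhagh  h
   11  eeffaddfccbgaf$eegbhaghdf  f
   12  eegbhaghdfeeffaddfccbgaf$  $
   13  effaddfccbgaf$eegbhaghdfe  e
   14  egbhaghdfeeffaddfccbgaf$e  e
   15  f$eegbhaghdfeeffaddfccbga  a
   16  faddfccbgaf$eegbhaghdfeef  f
   17  fccbgaf$eegbhaghdfeeffadd  d
   18  feeffaddfccbgaf$eegbhaghd  d
   19  ffaddfccbgaf$eegbhaghdfee  e
   20  gaf$eegbhaghdfeeffaddfccb  b
   21  gbhaghdfeeffaddfccbgaf$ee  e
   22  ghdfeeffaddfccbgaf$eegbha  a
   23  haghdfeeffaddfccbgaf$eegb  b
   24  hdfeeffaddfccbgaf$eegbhag  g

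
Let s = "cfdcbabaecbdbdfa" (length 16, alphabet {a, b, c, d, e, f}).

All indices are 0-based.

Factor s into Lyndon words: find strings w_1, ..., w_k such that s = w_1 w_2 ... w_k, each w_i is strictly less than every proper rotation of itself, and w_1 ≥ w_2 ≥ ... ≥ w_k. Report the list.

emit factor 1: 'cfd' (i=0, period=3)
emit factor 2: 'c' (i=3, period=1)
emit factor 3: 'b' (i=4, period=1)
emit factor 4: 'abaecbdbdf' (i=5, period=10)
emit factor 5: 'a' (i=15, period=1)

["cfd", "c", "b", "abaecbdbdf", "a"]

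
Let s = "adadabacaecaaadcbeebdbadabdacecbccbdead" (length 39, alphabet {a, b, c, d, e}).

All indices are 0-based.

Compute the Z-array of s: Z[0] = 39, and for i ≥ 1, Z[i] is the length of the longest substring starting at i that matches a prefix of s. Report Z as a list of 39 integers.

Z[0]=39
i=1: fresh scan; Z[1]=0
i=2: fresh scan; Z[2]=3 extend→box=[2,5)
i=3: min(r-i=2, Z[1]=0)=0; Z[3]=0
i=4: min(r-i=1, Z[2]=3)=1; Z[4]=1
i=5: fresh scan; Z[5]=0
i=6: fresh scan; Z[6]=1 extend→box=[6,7)
i=7: fresh scan; Z[7]=0
i=8: fresh scan; Z[8]=1 extend→box=[8,9)
i=9: fresh scan; Z[9]=0
i=10: fresh scan; Z[10]=0
i=11: fresh scan; Z[11]=1 extend→box=[11,12)
i=12: fresh scan; Z[12]=1 extend→box=[12,13)
i=13: fresh scan; Z[13]=2 extend→box=[13,15)
i=14: min(r-i=1, Z[1]=0)=0; Z[14]=0
i=15: fresh scan; Z[15]=0
i=16: fresh scan; Z[16]=0
i=17: fresh scan; Z[17]=0
i=18: fresh scan; Z[18]=0
i=19: fresh scan; Z[19]=0
i=20: fresh scan; Z[20]=0
i=21: fresh scan; Z[21]=0
i=22: fresh scan; Z[22]=3 extend→box=[22,25)
i=23: min(r-i=2, Z[1]=0)=0; Z[23]=0
i=24: min(r-i=1, Z[2]=3)=1; Z[24]=1
i=25: fresh scan; Z[25]=0
i=26: fresh scan; Z[26]=0
i=27: fresh scan; Z[27]=1 extend→box=[27,28)
i=28: fresh scan; Z[28]=0
i=29: fresh scan; Z[29]=0
i=30: fresh scan; Z[30]=0
i=31: fresh scan; Z[31]=0
i=32: fresh scan; Z[32]=0
i=33: fresh scan; Z[33]=0
i=34: fresh scan; Z[34]=0
i=35: fresh scan; Z[35]=0
i=36: fresh scan; Z[36]=0
i=37: fresh scan; Z[37]=2 extend→box=[37,39)
i=38: min(r-i=1, Z[1]=0)=0; Z[38]=0

[39, 0, 3, 0, 1, 0, 1, 0, 1, 0, 0, 1, 1, 2, 0, 0, 0, 0, 0, 0, 0, 0, 3, 0, 1, 0, 0, 1, 0, 0, 0, 0, 0, 0, 0, 0, 0, 2, 0]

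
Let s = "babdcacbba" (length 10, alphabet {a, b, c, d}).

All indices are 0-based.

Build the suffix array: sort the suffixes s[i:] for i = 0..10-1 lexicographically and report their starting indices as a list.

rank→(start, suffix):
  0 → (9, 'a')
  1 → (1, 'abdcacbba')
  2 → (5, 'acbba')
  3 → (8, 'ba')
  4 → (0, 'babdcacbba')
  5 → (7, 'bba')
  6 → (2, 'bdcacbba')
  7 → (4, 'cacbba')
  8 → (6, 'cbba')
  9 → (3, 'dcacbba')

[9, 1, 5, 8, 0, 7, 2, 4, 6, 3]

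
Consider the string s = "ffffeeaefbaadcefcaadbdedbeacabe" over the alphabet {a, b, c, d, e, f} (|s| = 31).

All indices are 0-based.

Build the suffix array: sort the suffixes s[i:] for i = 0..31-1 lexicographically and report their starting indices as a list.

rank→(start, suffix):
  0 → (17, 'aadbdedbeacabe')
  1 → (10, 'aadcefcaadbdedbeacabe')
  2 → (28, 'abe')
  3 → (26, 'acabe')
  4 → (18, 'adbdedbeacabe')
  5 → (11, 'adcefcaadbdedbeacabe')
  6 → (6, 'aefbaadcefcaadbdedbeacabe')
  7 → (9, 'baadcefcaadbdedbeacabe')
  8 → (20, 'bdedbeacabe')
  9 → (29, 'be')
  10 → (24, 'beacabe')
  11 → (16, 'caadbdedbeacabe')
  12 → (27, 'cabe')
  13 → (13, 'cefcaadbdedbeacabe')
  14 → (19, 'dbdedbeacabe')
  15 → (23, 'dbeacabe')
  16 → (12, 'dcefcaadbdedbeacabe')
  17 → (21, 'dedbeacabe')
  18 → (30, 'e')
  19 → (25, 'eacabe')
  20 → (5, 'eaefbaadcefcaadbdedbeacabe')
  21 → (22, 'edbeacabe')
  22 → (4, 'eeaefbaadcefcaadbdedbeacabe')
  23 → (7, 'efbaadcefcaadbdedbeacabe')
  24 → (14, 'efcaadbdedbeacabe')
  25 → (8, 'fbaadcefcaadbdedbeacabe')
  26 → (15, 'fcaadbdedbeacabe')
  27 → (3, 'feeaefbaadcefcaadbdedbeacabe')
  28 → (2, 'ffeeaefbaadcefcaadbdedbeacabe')
  29 → (1, 'fffeeaefbaadcefcaadbdedbeacabe')
  30 → (0, 'ffffeeaefbaadcefcaadbdedbeacabe')

[17, 10, 28, 26, 18, 11, 6, 9, 20, 29, 24, 16, 27, 13, 19, 23, 12, 21, 30, 25, 5, 22, 4, 7, 14, 8, 15, 3, 2, 1, 0]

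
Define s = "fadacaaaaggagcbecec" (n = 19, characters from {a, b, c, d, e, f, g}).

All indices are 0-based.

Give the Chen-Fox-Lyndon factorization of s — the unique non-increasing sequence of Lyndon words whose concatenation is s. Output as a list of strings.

emit factor 1: 'f' (i=0, period=1)
emit factor 2: 'ad' (i=1, period=2)
emit factor 3: 'ac' (i=3, period=2)
emit factor 4: 'aaaaggagcbecec' (i=5, period=14)

["f", "ad", "ac", "aaaaggagcbecec"]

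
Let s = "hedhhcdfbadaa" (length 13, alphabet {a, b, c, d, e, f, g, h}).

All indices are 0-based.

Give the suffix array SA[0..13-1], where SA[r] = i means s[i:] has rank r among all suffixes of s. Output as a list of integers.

[12, 11, 9, 8, 5, 10, 6, 2, 1, 7, 4, 0, 3]

rank→(start, suffix):
  0 → (12, 'a')
  1 → (11, 'aa')
  2 → (9, 'adaa')
  3 → (8, 'badaa')
  4 → (5, 'cdfbadaa')
  5 → (10, 'daa')
  6 → (6, 'dfbadaa')
  7 → (2, 'dhhcdfbadaa')
  8 → (1, 'edhhcdfbadaa')
  9 → (7, 'fbadaa')
  10 → (4, 'hcdfbadaa')
  11 → (0, 'hedhhcdfbadaa')
  12 → (3, 'hhcdfbadaa')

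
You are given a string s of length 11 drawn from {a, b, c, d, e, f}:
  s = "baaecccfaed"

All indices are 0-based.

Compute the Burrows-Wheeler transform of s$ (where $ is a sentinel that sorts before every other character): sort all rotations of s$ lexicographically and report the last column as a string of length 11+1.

dbaf$ecceaac

rank  rotation      last
    0  $baaecccfaed  d
    1  aaecccfaed$b  b
    2  aecccfaed$ba  a
    3  aed$baaecccf  f
    4  baaecccfaed$  $
    5  cccfaed$baae  e
    6  ccfaed$baaec  c
    7  cfaed$baaecc  c
    8  d$baaecccfae  e
    9  ecccfaed$baa  a
   10  ed$baaecccfa  a
   11  faed$baaeccc  c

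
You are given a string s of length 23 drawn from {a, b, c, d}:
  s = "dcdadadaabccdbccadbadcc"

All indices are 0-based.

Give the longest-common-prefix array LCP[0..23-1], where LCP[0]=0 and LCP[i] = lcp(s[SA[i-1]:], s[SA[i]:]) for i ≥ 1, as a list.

[0, 1, 1, 3, 2, 2, 0, 1, 3, 0, 1, 1, 2, 2, 1, 2, 0, 2, 4, 1, 2, 1, 2]

rank | idx | suffix
   0 |   7 | aabccdbccadbadcc
   1 |   8 | abccdbccadbadcc
   2 |   5 | adaabccdbccadbadcc
   3 |   3 | adadaabccdbccadbadcc
   4 |  16 | adbadcc
   5 |  19 | adcc
   6 |  18 | badcc
   7 |  13 | bccadbadcc
   8 |   9 | bccdbccadbadcc
   9 |  22 | c
  10 |  15 | cadbadcc
  11 |  21 | cc
  12 |  14 | ccadbadcc
  13 |  10 | ccdbccadbadcc
  14 |   1 | cdadadaabccdbccadbadcc
  15 |  11 | cdbccadbadcc
  16 |   6 | daabccdbccadbadcc
  17 |   4 | dadaabccdbccadbadcc
  18 |   2 | dadadaabccdbccadbadcc
  19 |  17 | dbadcc
  20 |  12 | dbccadbadcc
  21 |  20 | dcc
  22 |   0 | dcdadadaabccdbccadbadcc

SA = [7, 8, 5, 3, 16, 19, 18, 13, 9, 22, 15, 21, 14, 10, 1, 11, 6, 4, 2, 17, 12, 20, 0]
[i] adj suffixes → lcp
  [1] 7/8 → 1 ('a')
  [2] 8/5 → 1 ('a')
  [3] 5/3 → 3 ('ada')
  [4] 3/16 → 2 ('ad')
  [5] 16/19 → 2 ('ad')
  [6] 19/18 → 0 ('')
  [7] 18/13 → 1 ('b')
  [8] 13/9 → 3 ('bcc')
  [9] 9/22 → 0 ('')
  [10] 22/15 → 1 ('c')
  [11] 15/21 → 1 ('c')
  [12] 21/14 → 2 ('cc')
  [13] 14/10 → 2 ('cc')
  [14] 10/1 → 1 ('c')
  [15] 1/11 → 2 ('cd')
  [16] 11/6 → 0 ('')
  [17] 6/4 → 2 ('da')
  [18] 4/2 → 4 ('dada')
  [19] 2/17 → 1 ('d')
  [20] 17/12 → 2 ('db')
  [21] 12/20 → 1 ('d')
  [22] 20/0 → 2 ('dc')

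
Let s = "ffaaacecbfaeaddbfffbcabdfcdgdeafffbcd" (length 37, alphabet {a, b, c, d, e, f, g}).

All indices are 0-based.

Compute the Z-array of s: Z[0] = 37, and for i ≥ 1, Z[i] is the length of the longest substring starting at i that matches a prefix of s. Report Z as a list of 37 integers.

[37, 1, 0, 0, 0, 0, 0, 0, 0, 1, 0, 0, 0, 0, 0, 0, 2, 2, 1, 0, 0, 0, 0, 0, 1, 0, 0, 0, 0, 0, 0, 2, 2, 1, 0, 0, 0]

Z[0]=37
i=1: i≥r, start 0; Z[1]=1 scan→box=[1,2)
i=2: i≥r, start 0; Z[2]=0
i=3: i≥r, start 0; Z[3]=0
i=4: i≥r, start 0; Z[4]=0
i=5: i≥r, start 0; Z[5]=0
i=6: i≥r, start 0; Z[6]=0
i=7: i≥r, start 0; Z[7]=0
i=8: i≥r, start 0; Z[8]=0
i=9: i≥r, start 0; Z[9]=1 scan→box=[9,10)
i=10: i≥r, start 0; Z[10]=0
i=11: i≥r, start 0; Z[11]=0
i=12: i≥r, start 0; Z[12]=0
i=13: i≥r, start 0; Z[13]=0
i=14: i≥r, start 0; Z[14]=0
i=15: i≥r, start 0; Z[15]=0
i=16: i≥r, start 0; Z[16]=2 scan→box=[16,18)
i=17: min(r-i=1, Z[1]=1)=1; Z[17]=2 scan→box=[17,19)
i=18: min(r-i=1, Z[1]=1)=1; Z[18]=1
i=19: i≥r, start 0; Z[19]=0
i=20: i≥r, start 0; Z[20]=0
i=21: i≥r, start 0; Z[21]=0
i=22: i≥r, start 0; Z[22]=0
i=23: i≥r, start 0; Z[23]=0
i=24: i≥r, start 0; Z[24]=1 scan→box=[24,25)
i=25: i≥r, start 0; Z[25]=0
i=26: i≥r, start 0; Z[26]=0
i=27: i≥r, start 0; Z[27]=0
i=28: i≥r, start 0; Z[28]=0
i=29: i≥r, start 0; Z[29]=0
i=30: i≥r, start 0; Z[30]=0
i=31: i≥r, start 0; Z[31]=2 scan→box=[31,33)
i=32: min(r-i=1, Z[1]=1)=1; Z[32]=2 scan→box=[32,34)
i=33: min(r-i=1, Z[1]=1)=1; Z[33]=1
i=34: i≥r, start 0; Z[34]=0
i=35: i≥r, start 0; Z[35]=0
i=36: i≥r, start 0; Z[36]=0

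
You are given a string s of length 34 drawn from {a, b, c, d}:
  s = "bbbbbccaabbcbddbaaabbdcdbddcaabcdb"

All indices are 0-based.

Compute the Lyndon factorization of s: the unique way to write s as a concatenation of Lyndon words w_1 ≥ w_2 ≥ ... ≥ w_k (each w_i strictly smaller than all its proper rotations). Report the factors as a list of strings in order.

emit factor 1: 'bbbbbcc' (i=0, period=7)
emit factor 2: 'aabbcbddb' (i=7, period=9)
emit factor 3: 'aaabbdcdbddcaabcdb' (i=16, period=18)

["bbbbbcc", "aabbcbddb", "aaabbdcdbddcaabcdb"]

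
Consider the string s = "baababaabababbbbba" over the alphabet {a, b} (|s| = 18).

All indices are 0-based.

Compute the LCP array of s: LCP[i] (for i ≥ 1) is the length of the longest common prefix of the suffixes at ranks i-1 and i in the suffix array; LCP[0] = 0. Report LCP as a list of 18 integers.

rank | idx | suffix
   0 |  17 | a
   1 |   1 | aababaabababbbbba
   2 |   6 | aabababbbbba
   3 |   4 | abaabababbbbba
   4 |   2 | ababaabababbbbba
   5 |   7 | abababbbbba
   6 |   9 | ababbbbba
   7 |  11 | abbbbba
   8 |  16 | ba
   9 |   0 | baababaabababbbbba
  10 |   5 | baabababbbbba
  11 |   3 | babaabababbbbba
  12 |   8 | bababbbbba
  13 |  10 | babbbbba
  14 |  15 | bba
  15 |  14 | bbba
  16 |  13 | bbbba
  17 |  12 | bbbbba

SA = [17, 1, 6, 4, 2, 7, 9, 11, 16, 0, 5, 3, 8, 10, 15, 14, 13, 12]
rank  pair      lcp
   1  s[17:],s[1:]  1  'a'
   2  s[1:],s[6:]  6  'aababa'
   3  s[6:],s[4:]  1  'a'
   4  s[4:],s[2:]  3  'aba'
   5  s[2:],s[7:]  5  'ababa'
   6  s[7:],s[9:]  4  'abab'
   7  s[9:],s[11:]  2  'ab'
   8  s[11:],s[16:]  0  ''
   9  s[16:],s[0:]  2  'ba'
  10  s[0:],s[5:]  7  'baababa'
  11  s[5:],s[3:]  2  'ba'
  12  s[3:],s[8:]  4  'baba'
  13  s[8:],s[10:]  3  'bab'
  14  s[10:],s[15:]  1  'b'
  15  s[15:],s[14:]  2  'bb'
  16  s[14:],s[13:]  3  'bbb'
  17  s[13:],s[12:]  4  'bbbb'

[0, 1, 6, 1, 3, 5, 4, 2, 0, 2, 7, 2, 4, 3, 1, 2, 3, 4]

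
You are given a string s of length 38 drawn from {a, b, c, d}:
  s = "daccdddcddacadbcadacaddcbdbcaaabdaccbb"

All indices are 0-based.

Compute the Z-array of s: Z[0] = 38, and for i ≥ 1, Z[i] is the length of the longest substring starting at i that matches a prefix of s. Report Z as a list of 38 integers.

[38, 0, 0, 0, 1, 1, 1, 0, 1, 3, 0, 0, 0, 1, 0, 0, 0, 3, 0, 0, 0, 1, 1, 0, 0, 1, 0, 0, 0, 0, 0, 0, 4, 0, 0, 0, 0, 0]

Z[0]=38
i=1: outside box; Z[1]=0
i=2: outside box; Z[2]=0
i=3: outside box; Z[3]=0
i=4: outside box; Z[4]=1 grow→box=[4,5)
i=5: outside box; Z[5]=1 grow→box=[5,6)
i=6: outside box; Z[6]=1 grow→box=[6,7)
i=7: outside box; Z[7]=0
i=8: outside box; Z[8]=1 grow→box=[8,9)
i=9: outside box; Z[9]=3 grow→box=[9,12)
i=10: min(r-i=2, Z[1]=0)=0; Z[10]=0
i=11: min(r-i=1, Z[2]=0)=0; Z[11]=0
i=12: outside box; Z[12]=0
i=13: outside box; Z[13]=1 grow→box=[13,14)
i=14: outside box; Z[14]=0
i=15: outside box; Z[15]=0
i=16: outside box; Z[16]=0
i=17: outside box; Z[17]=3 grow→box=[17,20)
i=18: min(r-i=2, Z[1]=0)=0; Z[18]=0
i=19: min(r-i=1, Z[2]=0)=0; Z[19]=0
i=20: outside box; Z[20]=0
i=21: outside box; Z[21]=1 grow→box=[21,22)
i=22: outside box; Z[22]=1 grow→box=[22,23)
i=23: outside box; Z[23]=0
i=24: outside box; Z[24]=0
i=25: outside box; Z[25]=1 grow→box=[25,26)
i=26: outside box; Z[26]=0
i=27: outside box; Z[27]=0
i=28: outside box; Z[28]=0
i=29: outside box; Z[29]=0
i=30: outside box; Z[30]=0
i=31: outside box; Z[31]=0
i=32: outside box; Z[32]=4 grow→box=[32,36)
i=33: min(r-i=3, Z[1]=0)=0; Z[33]=0
i=34: min(r-i=2, Z[2]=0)=0; Z[34]=0
i=35: min(r-i=1, Z[3]=0)=0; Z[35]=0
i=36: outside box; Z[36]=0
i=37: outside box; Z[37]=0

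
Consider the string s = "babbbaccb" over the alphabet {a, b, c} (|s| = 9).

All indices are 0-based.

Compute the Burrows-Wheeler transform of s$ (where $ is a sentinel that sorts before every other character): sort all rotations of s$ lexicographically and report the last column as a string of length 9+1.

rank  rotation    last
    0  $babbbaccb  b
    1  abbbaccb$b  b
    2  accb$babbb  b
    3  b$babbbacc  c
    4  babbbaccb$  $
    5  baccb$babb  b
    6  bbaccb$bab  b
    7  bbbaccb$ba  a
    8  cb$babbbac  c
    9  ccb$babbba  a

bbbc$bbaca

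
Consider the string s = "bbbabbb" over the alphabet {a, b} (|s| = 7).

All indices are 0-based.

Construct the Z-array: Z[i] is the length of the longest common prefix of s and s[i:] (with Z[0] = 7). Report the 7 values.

Z[0]=7
i=1: outside box; Z[1]=2 scan→box=[1,3)
i=2: min(r-i=1, Z[1]=2)=1; Z[2]=1
i=3: outside box; Z[3]=0
i=4: outside box; Z[4]=3 scan→box=[4,7)
i=5: min(r-i=2, Z[1]=2)=2; Z[5]=2
i=6: min(r-i=1, Z[2]=1)=1; Z[6]=1

[7, 2, 1, 0, 3, 2, 1]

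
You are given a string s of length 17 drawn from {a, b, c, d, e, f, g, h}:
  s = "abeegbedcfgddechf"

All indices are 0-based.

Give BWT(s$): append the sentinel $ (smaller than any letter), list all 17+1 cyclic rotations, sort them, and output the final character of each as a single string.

rank  rotation            last
    0  $abeegbedcfgddechf  f
    1  abeegbedcfgddechf$  $
    2  bedcfgddechf$abeeg  g
    3  beegbedcfgddechf$a  a
    4  cfgddechf$abeegbed  d
    5  chf$abeegbedcfgdde  e
    6  dcfgddechf$abeegbe  e
    7  ddechf$abeegbedcfg  g
    8  dechf$abeegbedcfgd  d
    9  echf$abeegbedcfgdd  d
   10  edcfgddechf$abeegb  b
   11  eegbedcfgddechf$ab  b
   12  egbedcfgddechf$abe  e
   13  f$abeegbedcfgddech  h
   14  fgddechf$abeegbedc  c
   15  gbedcfgddechf$abee  e
   16  gddechf$abeegbedcf  f
   17  hf$abeegbedcfgddec  c

f$gadeegddbbehcefc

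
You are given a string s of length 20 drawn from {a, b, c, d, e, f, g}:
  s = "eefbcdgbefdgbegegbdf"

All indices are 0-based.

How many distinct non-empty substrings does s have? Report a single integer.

rank→(start, suffix):
  0 → (3, 'bcdgbefdgbegegbdf')
  1 → (17, 'bdf')
  2 → (7, 'befdgbegegbdf')
  3 → (12, 'begegbdf')
  4 → (4, 'cdgbefdgbegegbdf')
  5 → (18, 'df')
  6 → (5, 'dgbefdgbegegbdf')
  7 → (10, 'dgbegegbdf')
  8 → (0, 'eefbcdgbefdgbegegbdf')
  9 → (1, 'efbcdgbefdgbegegbdf')
  10 → (8, 'efdgbegegbdf')
  11 → (15, 'egbdf')
  12 → (13, 'egegbdf')
  13 → (19, 'f')
  14 → (2, 'fbcdgbefdgbegegbdf')
  15 → (9, 'fdgbegegbdf')
  16 → (16, 'gbdf')
  17 → (6, 'gbefdgbegegbdf')
  18 → (11, 'gbegegbdf')
  19 → (14, 'gegbdf')

SA = [3, 17, 7, 12, 4, 18, 5, 10, 0, 1, 8, 15, 13, 19, 2, 9, 16, 6, 11, 14]
[i] adj suffixes → lcp
  [1] 3/17 → 1 ('b')
  [2] 17/7 → 1 ('b')
  [3] 7/12 → 2 ('be')
  [4] 12/4 → 0 ('')
  [5] 4/18 → 0 ('')
  [6] 18/5 → 1 ('d')
  [7] 5/10 → 4 ('dgbe')
  [8] 10/0 → 0 ('')
  [9] 0/1 → 1 ('e')
  [10] 1/8 → 2 ('ef')
  [11] 8/15 → 1 ('e')
  [12] 15/13 → 2 ('eg')
  [13] 13/19 → 0 ('')
  [14] 19/2 → 1 ('f')
  [15] 2/9 → 1 ('f')
  [16] 9/16 → 0 ('')
  [17] 16/6 → 2 ('gb')
  [18] 6/11 → 3 ('gbe')
  [19] 11/14 → 1 ('g')

n(n+1)/2 = 20·21/2 = 210
Σ LCP = 0 + 1 + 1 + 2 + 0 + 0 + 1 + 4 + 0 + 1 + 2 + 1 + 2 + 0 + 1 + 1 + 0 + 2 + 3 + 1 = 23
distinct = 210 − 23 = 187

187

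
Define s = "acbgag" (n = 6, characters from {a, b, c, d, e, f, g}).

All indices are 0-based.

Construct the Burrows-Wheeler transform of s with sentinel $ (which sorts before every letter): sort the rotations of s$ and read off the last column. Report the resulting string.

rank  rotation last
    0  $acbgag  g
    1  acbgag$  $
    2  ag$acbg  g
    3  bgag$ac  c
    4  cbgag$a  a
    5  g$acbga  a
    6  gag$acb  b

g$gcaab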